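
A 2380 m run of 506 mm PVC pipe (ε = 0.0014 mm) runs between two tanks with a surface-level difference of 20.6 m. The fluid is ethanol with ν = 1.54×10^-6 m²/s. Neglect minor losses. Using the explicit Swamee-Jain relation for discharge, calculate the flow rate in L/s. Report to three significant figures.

Q ≈ 539 L/s

Swamee-Jain (Type II): Q = -0.965·√(gD⁵h_f/L)·ln[ε/(3.7D) + √(3.17ν²L/(gD³h_f))]
√(gD⁵h_f/L) = √(9.81·0.506⁵·20.6/2380) = 0.05307
ε/(3.7D) = 7.48×10^-7; √(3.17ν²L/(gD³h_f)) = 2.61×10^-5
Q = -0.965·0.05307·ln(2.689×10^-5) = 0.5390 m³/s
Check: V = 2.68 m/s, Re = 8.81×10^5, f = 0.01192, h_f = 20.5 m ≈ 20.6 m ✓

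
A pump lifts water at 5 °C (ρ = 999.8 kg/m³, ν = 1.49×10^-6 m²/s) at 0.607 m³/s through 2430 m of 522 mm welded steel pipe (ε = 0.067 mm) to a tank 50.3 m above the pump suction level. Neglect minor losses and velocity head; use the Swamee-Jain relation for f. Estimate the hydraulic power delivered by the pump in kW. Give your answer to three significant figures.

P_hyd ≈ 458 kW

V = 4Q/(πD²) = 2.836 m/s; Re = 9.94×10^5; ε/D = 1.28×10^-4; f = 0.01391
h_f = f(L/D)V²/2g = 26.56 m
Total head H = z + h_f = 50.3 + 26.56 = 76.86 m
P_hyd = ρgQH = 999.8·9.81·0.607·76.86 = 457.6 kW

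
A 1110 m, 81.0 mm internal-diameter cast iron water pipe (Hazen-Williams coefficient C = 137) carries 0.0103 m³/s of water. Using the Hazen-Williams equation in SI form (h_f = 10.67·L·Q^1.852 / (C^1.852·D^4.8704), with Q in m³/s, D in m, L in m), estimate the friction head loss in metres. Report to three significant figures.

h_f = 10.67·1110·0.0103^1.852 / (137^1.852·0.0810^4.8704) = 56.52 m

h_f ≈ 56.5 m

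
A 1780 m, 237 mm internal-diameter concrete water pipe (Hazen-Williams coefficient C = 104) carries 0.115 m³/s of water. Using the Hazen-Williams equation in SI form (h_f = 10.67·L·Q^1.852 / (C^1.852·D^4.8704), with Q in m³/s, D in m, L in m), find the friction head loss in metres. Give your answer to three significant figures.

h_f = 10.67·1780·0.115^1.852 / (104^1.852·0.237^4.8704) = 70.58 m

h_f ≈ 70.6 m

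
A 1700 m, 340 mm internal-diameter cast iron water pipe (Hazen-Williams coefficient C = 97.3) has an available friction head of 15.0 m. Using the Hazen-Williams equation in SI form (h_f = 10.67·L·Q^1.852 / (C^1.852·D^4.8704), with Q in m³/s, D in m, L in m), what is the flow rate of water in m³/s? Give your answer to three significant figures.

Rearranging: Q = [h_f·C^1.852·D^4.8704 / (10.67·L)]^(1/1.852)
Q = [15.0·97.3^1.852·0.340^4.8704 / (10.67·1700)]^0.540 = 0.1235 m³/s

Q ≈ 0.123 m³/s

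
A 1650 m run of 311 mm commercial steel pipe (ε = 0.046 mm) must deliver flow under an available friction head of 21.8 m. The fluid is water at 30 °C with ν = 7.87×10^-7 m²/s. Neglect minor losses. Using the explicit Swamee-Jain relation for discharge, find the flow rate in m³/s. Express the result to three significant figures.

Q ≈ 0.181 m³/s

Swamee-Jain (Type II): Q = -0.965·√(gD⁵h_f/L)·ln[ε/(3.7D) + √(3.17ν²L/(gD³h_f))]
√(gD⁵h_f/L) = √(9.81·0.311⁵·21.8/1650) = 0.01942
ε/(3.7D) = 4.00×10^-5; √(3.17ν²L/(gD³h_f)) = 2.24×10^-5
Q = -0.965·0.01942·ln(6.242×10^-5) = 0.1814 m³/s
Check: V = 2.39 m/s, Re = 9.44×10^5, f = 0.01422, h_f = 21.9 m ≈ 21.8 m ✓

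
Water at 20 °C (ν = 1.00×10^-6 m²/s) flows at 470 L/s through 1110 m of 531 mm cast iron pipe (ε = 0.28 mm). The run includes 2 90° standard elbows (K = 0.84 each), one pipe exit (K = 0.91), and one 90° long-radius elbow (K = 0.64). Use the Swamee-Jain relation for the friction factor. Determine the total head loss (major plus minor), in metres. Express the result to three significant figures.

H_L ≈ 9.10 m

V = 4Q/(πD²) = 2.122 m/s; V²/2g = 0.2296 m
Re = 1.13×10^6, ε/D = 5.27×10^-4 → f = 0.01743 (Swamee-Jain)
Major: h_f = f(L/D)·V²/2g = 0.01743·2090·0.2296 = 8.363 m
Minor: ΣK = 3.23; h_m = ΣK·V²/2g = 0.7416 m
Total H_L = 8.363 + 0.7416 = 9.104 m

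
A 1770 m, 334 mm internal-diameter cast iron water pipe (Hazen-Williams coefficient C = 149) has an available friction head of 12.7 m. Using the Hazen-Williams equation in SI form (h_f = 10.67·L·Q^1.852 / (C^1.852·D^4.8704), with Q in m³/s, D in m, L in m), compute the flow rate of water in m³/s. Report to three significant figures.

Q ≈ 0.161 m³/s

Rearranging: Q = [h_f·C^1.852·D^4.8704 / (10.67·L)]^(1/1.852)
Q = [12.7·149^1.852·0.334^4.8704 / (10.67·1770)]^0.540 = 0.1614 m³/s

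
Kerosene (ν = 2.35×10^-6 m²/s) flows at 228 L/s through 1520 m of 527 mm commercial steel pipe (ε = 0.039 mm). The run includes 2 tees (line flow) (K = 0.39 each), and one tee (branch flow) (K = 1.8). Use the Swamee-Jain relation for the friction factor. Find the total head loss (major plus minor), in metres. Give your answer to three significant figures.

V = 4Q/(πD²) = 1.045 m/s; V²/2g = 0.05569 m
Re = 2.34×10^5, ε/D = 7.40×10^-5 → f = 0.01577 (Swamee-Jain)
Major: h_f = f(L/D)·V²/2g = 0.01577·2884·0.05569 = 2.533 m
Minor: ΣK = 2.58; h_m = ΣK·V²/2g = 0.1437 m
Total H_L = 2.533 + 0.1437 = 2.676 m

H_L ≈ 2.68 m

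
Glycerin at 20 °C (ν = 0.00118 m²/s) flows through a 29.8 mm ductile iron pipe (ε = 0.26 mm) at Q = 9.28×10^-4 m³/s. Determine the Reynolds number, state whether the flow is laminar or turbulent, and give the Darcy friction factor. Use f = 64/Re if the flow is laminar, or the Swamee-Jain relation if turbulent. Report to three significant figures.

V = 4Q/(πD²) = 1.331 m/s
Re = VD/ν = 1.331·0.0298/0.00118 = 33.6
Re < 2300 → laminar → f = 64/Re = 1.905

Re ≈ 33.6; laminar; f = 64/Re ≈ 1.90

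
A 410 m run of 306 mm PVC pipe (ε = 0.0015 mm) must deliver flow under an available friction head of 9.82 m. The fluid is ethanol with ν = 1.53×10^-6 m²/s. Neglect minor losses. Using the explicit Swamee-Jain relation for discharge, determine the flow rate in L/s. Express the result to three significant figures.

Swamee-Jain (Type II): Q = -0.965·√(gD⁵h_f/L)·ln[ε/(3.7D) + √(3.17ν²L/(gD³h_f))]
√(gD⁵h_f/L) = √(9.81·0.306⁵·9.82/410) = 0.02511
ε/(3.7D) = 1.32×10^-6; √(3.17ν²L/(gD³h_f)) = 3.32×10^-5
Q = -0.965·0.02511·ln(3.453×10^-5) = 0.2489 m³/s
Check: V = 3.38 m/s, Re = 6.77×10^5, f = 0.01251, h_f = 9.78 m ≈ 9.82 m ✓

Q ≈ 249 L/s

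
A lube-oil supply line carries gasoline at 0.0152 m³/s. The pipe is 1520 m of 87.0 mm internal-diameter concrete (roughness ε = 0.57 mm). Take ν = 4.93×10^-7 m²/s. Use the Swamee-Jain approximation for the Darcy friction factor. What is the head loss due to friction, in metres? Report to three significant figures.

V = 4Q/(πD²) = 4·0.0152/(π·0.0870²) = 2.557 m/s
Re = VD/ν = 2.557·0.0870/4.93×10^-7 = 4.51×10^5 → turbulent
ε/D = 0.57/87.0 = 0.00655
Swamee-Jain: f = 0.03329
h_f = f(L/D)V²/(2g) = 0.03329·(1520/0.0870)·2.557²/(2·9.81) = 193.8 m

h_f ≈ 194 m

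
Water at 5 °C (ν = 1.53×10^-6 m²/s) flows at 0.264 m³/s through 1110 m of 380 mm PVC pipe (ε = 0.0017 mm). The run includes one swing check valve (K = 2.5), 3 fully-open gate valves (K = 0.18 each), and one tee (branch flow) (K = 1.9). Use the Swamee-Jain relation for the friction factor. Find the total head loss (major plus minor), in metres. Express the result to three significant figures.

H_L ≈ 11.7 m

V = 4Q/(πD²) = 2.328 m/s; V²/2g = 0.2762 m
Re = 5.78×10^5, ε/D = 4.47×10^-6 → f = 0.01284 (Swamee-Jain)
Major: h_f = f(L/D)·V²/2g = 0.01284·2921·0.2762 = 10.36 m
Minor: ΣK = 4.94; h_m = ΣK·V²/2g = 1.364 m
Total H_L = 10.36 + 1.364 = 11.72 m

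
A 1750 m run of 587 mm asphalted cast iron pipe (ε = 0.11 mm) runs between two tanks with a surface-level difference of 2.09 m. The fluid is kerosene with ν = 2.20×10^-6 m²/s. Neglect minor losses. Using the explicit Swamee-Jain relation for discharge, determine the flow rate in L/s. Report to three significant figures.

Q ≈ 247 L/s

Swamee-Jain (Type II): Q = -0.965·√(gD⁵h_f/L)·ln[ε/(3.7D) + √(3.17ν²L/(gD³h_f))]
√(gD⁵h_f/L) = √(9.81·0.587⁵·2.09/1750) = 0.02857
ε/(3.7D) = 5.06×10^-5; √(3.17ν²L/(gD³h_f)) = 8.05×10^-5
Q = -0.965·0.02857·ln(1.311×10^-4) = 0.2465 m³/s
Check: V = 0.911 m/s, Re = 2.43×10^5, f = 0.01662, h_f = 2.10 m ≈ 2.09 m ✓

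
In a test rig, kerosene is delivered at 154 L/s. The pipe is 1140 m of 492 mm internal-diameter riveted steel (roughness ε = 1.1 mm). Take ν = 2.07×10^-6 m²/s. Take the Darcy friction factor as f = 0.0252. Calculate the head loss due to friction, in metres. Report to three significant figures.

V = 4Q/(πD²) = 4·0.154/(π·0.492²) = 0.8100 m/s
h_f = f(L/D)V²/(2g) = 0.02520·(1140/0.492)·0.8100²/(2·9.81) = 1.953 m

h_f ≈ 1.95 m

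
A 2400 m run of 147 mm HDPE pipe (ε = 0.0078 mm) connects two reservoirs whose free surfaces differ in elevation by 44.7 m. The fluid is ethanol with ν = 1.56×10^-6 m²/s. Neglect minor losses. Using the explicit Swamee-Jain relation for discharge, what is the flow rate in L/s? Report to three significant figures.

Q ≈ 30.6 L/s

Swamee-Jain (Type II): Q = -0.965·√(gD⁵h_f/L)·ln[ε/(3.7D) + √(3.17ν²L/(gD³h_f))]
√(gD⁵h_f/L) = √(9.81·0.147⁵·44.7/2400) = 0.003541
ε/(3.7D) = 1.43×10^-5; √(3.17ν²L/(gD³h_f)) = 1.15×10^-4
Q = -0.965·0.003541·ln(1.296×10^-4) = 0.03059 m³/s
Check: V = 1.80 m/s, Re = 1.70×10^5, f = 0.01647, h_f = 44.5 m ≈ 44.7 m ✓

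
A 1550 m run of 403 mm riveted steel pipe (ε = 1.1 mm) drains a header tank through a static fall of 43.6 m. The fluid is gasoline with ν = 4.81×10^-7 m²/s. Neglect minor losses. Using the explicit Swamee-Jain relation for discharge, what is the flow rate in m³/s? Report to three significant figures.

Swamee-Jain (Type II): Q = -0.965·√(gD⁵h_f/L)·ln[ε/(3.7D) + √(3.17ν²L/(gD³h_f))]
√(gD⁵h_f/L) = √(9.81·0.403⁵·43.6/1550) = 0.05416
ε/(3.7D) = 7.38×10^-4; √(3.17ν²L/(gD³h_f)) = 6.37×10^-6
Q = -0.965·0.05416·ln(7.441×10^-4) = 0.3765 m³/s
Check: V = 2.95 m/s, Re = 2.47×10^6, f = 0.02558, h_f = 43.7 m ≈ 43.6 m ✓

Q ≈ 0.376 m³/s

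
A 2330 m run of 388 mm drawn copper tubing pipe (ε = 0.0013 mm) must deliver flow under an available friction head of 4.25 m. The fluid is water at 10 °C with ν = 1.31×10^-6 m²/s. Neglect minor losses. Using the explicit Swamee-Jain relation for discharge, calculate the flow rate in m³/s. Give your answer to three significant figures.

Q ≈ 0.115 m³/s

Swamee-Jain (Type II): Q = -0.965·√(gD⁵h_f/L)·ln[ε/(3.7D) + √(3.17ν²L/(gD³h_f))]
√(gD⁵h_f/L) = √(9.81·0.388⁵·4.25/2330) = 0.01254
ε/(3.7D) = 9.06×10^-7; √(3.17ν²L/(gD³h_f)) = 7.21×10^-5
Q = -0.965·0.01254·ln(7.305×10^-5) = 0.1153 m³/s
Check: V = 0.975 m/s, Re = 2.89×10^5, f = 0.01452, h_f = 4.22 m ≈ 4.25 m ✓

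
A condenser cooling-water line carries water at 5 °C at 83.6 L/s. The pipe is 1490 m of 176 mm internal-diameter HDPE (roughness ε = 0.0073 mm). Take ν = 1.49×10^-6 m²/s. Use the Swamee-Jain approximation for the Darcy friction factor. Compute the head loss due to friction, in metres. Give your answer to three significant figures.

V = 4Q/(πD²) = 4·0.0836/(π·0.176²) = 3.436 m/s
Re = VD/ν = 3.436·0.176/1.49×10^-6 = 4.06×10^5 → turbulent
ε/D = 0.0073/176 = 4.15×10^-5
Swamee-Jain: f = 0.01415
h_f = f(L/D)V²/(2g) = 0.01415·(1490/0.176)·3.436²/(2·9.81) = 72.11 m

h_f ≈ 72.1 m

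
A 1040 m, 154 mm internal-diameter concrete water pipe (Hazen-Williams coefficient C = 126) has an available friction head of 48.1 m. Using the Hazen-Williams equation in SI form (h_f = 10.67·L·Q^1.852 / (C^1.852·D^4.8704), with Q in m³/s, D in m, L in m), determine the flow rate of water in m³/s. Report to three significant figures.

Rearranging: Q = [h_f·C^1.852·D^4.8704 / (10.67·L)]^(1/1.852)
Q = [48.1·126^1.852·0.154^4.8704 / (10.67·1040)]^0.540 = 0.04873 m³/s

Q ≈ 0.0487 m³/s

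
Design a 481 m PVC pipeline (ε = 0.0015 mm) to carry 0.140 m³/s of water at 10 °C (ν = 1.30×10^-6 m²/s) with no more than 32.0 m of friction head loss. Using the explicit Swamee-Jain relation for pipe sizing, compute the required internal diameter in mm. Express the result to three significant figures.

Swamee-Jain (Type III): D = 0.66·[ε^1.25·(LQ²/(gh_f))^4.75 + ν·Q^9.4·(L/(gh_f))^5.2]^0.04
LQ²/(gh_f) = 0.03003; L/(gh_f) = 1.532
Term 1 = ε^1.25·(…)^4.75 = 3.08×10^-15; Term 2 = ν·Q^9.4·(…)^5.2 = 1.13×10^-13
D = 0.66·(3.08×10^-15 + 1.13×10^-13)^0.04 = 0.2005 m = 200 mm
Check: V = 4.44 m/s, Re = 6.84×10^5, f = 0.01253, h_f = 30.1 m ≈ 32.0 m ✓

D ≈ 200 mm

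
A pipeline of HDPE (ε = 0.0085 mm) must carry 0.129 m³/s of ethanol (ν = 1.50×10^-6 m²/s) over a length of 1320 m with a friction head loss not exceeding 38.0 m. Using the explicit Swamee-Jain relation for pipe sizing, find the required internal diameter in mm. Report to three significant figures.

D ≈ 234 mm

Swamee-Jain (Type III): D = 0.66·[ε^1.25·(LQ²/(gh_f))^4.75 + ν·Q^9.4·(L/(gh_f))^5.2]^0.04
LQ²/(gh_f) = 0.05893; L/(gh_f) = 3.541
Term 1 = ε^1.25·(…)^4.75 = 6.62×10^-13; Term 2 = ν·Q^9.4·(…)^5.2 = 4.69×10^-12
D = 0.66·(6.62×10^-13 + 4.69×10^-12)^0.04 = 0.2337 m = 234 mm
Check: V = 3.01 m/s, Re = 4.69×10^5, f = 0.01378, h_f = 35.9 m ≈ 38.0 m ✓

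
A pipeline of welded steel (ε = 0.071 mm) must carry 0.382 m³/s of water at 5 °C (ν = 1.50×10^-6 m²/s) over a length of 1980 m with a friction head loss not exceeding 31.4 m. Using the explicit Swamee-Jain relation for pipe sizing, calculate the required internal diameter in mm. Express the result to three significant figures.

D ≈ 412 mm

Swamee-Jain (Type III): D = 0.66·[ε^1.25·(LQ²/(gh_f))^4.75 + ν·Q^9.4·(L/(gh_f))^5.2]^0.04
LQ²/(gh_f) = 0.9380; L/(gh_f) = 6.428
Term 1 = ε^1.25·(…)^4.75 = 4.81×10^-6; Term 2 = ν·Q^9.4·(…)^5.2 = 2.81×10^-6
D = 0.66·(4.81×10^-6 + 2.81×10^-6)^0.04 = 0.4119 m = 412 mm
Check: V = 2.87 m/s, Re = 7.87×10^5, f = 0.01469, h_f = 29.6 m ≈ 31.4 m ✓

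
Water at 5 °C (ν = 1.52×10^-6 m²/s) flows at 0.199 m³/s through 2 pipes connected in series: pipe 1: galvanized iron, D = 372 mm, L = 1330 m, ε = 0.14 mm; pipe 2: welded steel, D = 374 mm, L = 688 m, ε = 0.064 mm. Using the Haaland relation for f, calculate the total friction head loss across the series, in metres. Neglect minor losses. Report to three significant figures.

H ≈ 15.0 m

Pipe 1: V = 1.831 m/s, Re = 4.48×10^5, ε/D = 3.76×10^-4, f = 0.01684, h_1 = f(L/D)V²/2g = 10.29 m
Pipe 2: V = 1.811 m/s, Re = 4.46×10^5, ε/D = 1.71×10^-4, f = 0.01517, h_2 = f(L/D)V²/2g = 4.668 m
Series → Q common, losses add: H = Σh = 14.96 m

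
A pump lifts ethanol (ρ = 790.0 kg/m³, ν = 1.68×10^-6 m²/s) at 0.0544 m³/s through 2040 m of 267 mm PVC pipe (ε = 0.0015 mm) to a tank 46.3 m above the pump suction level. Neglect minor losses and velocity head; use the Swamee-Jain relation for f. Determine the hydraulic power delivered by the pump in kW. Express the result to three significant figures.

V = 4Q/(πD²) = 0.9716 m/s; Re = 1.54×10^5; ε/D = 5.62×10^-6; f = 0.01639
h_f = f(L/D)V²/2g = 6.025 m
Total head H = z + h_f = 46.3 + 6.025 = 52.33 m
P_hyd = ρgQH = 790.0·9.81·0.0544·52.33 = 22.06 kW

P_hyd ≈ 22.1 kW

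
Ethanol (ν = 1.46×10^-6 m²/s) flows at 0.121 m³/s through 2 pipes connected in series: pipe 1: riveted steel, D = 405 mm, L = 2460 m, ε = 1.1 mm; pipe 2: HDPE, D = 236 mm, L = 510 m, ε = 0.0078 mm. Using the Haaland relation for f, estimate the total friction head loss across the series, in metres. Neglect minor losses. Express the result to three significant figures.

Pipe 1: V = 0.9393 m/s, Re = 2.61×10^5, ε/D = 0.00272, f = 0.02600, h_1 = f(L/D)V²/2g = 7.100 m
Pipe 2: V = 2.766 m/s, Re = 4.47×10^5, ε/D = 3.31×10^-5, f = 0.01370, h_2 = f(L/D)V²/2g = 11.54 m
Series → Q common, losses add: H = Σh = 18.64 m

H ≈ 18.6 m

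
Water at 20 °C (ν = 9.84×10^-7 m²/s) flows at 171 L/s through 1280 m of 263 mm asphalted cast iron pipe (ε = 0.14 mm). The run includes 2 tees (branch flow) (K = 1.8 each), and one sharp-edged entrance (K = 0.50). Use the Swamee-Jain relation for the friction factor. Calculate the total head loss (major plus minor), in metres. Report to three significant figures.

V = 4Q/(πD²) = 3.148 m/s; V²/2g = 0.5050 m
Re = 8.41×10^5, ε/D = 5.32×10^-4 → f = 0.01761 (Swamee-Jain)
Major: h_f = f(L/D)·V²/2g = 0.01761·4867·0.5050 = 43.28 m
Minor: ΣK = 4.10; h_m = ΣK·V²/2g = 2.070 m
Total H_L = 43.28 + 2.070 = 45.35 m

H_L ≈ 45.3 m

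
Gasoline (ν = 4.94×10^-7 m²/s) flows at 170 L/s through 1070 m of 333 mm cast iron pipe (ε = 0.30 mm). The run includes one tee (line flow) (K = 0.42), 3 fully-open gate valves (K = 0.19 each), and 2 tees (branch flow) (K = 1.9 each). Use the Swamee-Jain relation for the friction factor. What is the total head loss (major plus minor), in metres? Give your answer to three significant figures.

V = 4Q/(πD²) = 1.952 m/s; V²/2g = 0.1942 m
Re = 1.32×10^6, ε/D = 9.01×10^-4 → f = 0.01948 (Swamee-Jain)
Major: h_f = f(L/D)·V²/2g = 0.01948·3213·0.1942 = 12.15 m
Minor: ΣK = 4.79; h_m = ΣK·V²/2g = 0.9302 m
Total H_L = 12.15 + 0.9302 = 13.08 m

H_L ≈ 13.1 m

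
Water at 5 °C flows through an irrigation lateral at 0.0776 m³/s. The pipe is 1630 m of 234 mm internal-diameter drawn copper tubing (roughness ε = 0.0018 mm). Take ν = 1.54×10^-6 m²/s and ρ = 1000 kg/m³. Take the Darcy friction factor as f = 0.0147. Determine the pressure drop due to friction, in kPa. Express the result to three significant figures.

Δp ≈ 167 kPa

V = 4Q/(πD²) = 4·0.0776/(π·0.234²) = 1.804 m/s
h_f = f(L/D)V²/(2g) = 0.01470·(1630/0.234)·1.804²/(2·9.81) = 16.99 m
Δp = ρg·h_f = 1000·9.81·16.99 = 166.7 kPa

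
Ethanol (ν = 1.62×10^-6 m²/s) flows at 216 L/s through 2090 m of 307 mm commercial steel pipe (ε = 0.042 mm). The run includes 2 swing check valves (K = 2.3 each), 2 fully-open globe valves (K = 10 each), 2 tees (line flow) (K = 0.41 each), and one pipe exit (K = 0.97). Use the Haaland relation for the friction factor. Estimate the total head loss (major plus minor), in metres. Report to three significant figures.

V = 4Q/(πD²) = 2.918 m/s; V²/2g = 0.4340 m
Re = 5.53×10^5, ε/D = 1.37×10^-4 → f = 0.01452 (Haaland)
Major: h_f = f(L/D)·V²/2g = 0.01452·6808·0.4340 = 42.90 m
Minor: ΣK = 26.4; h_m = ΣK·V²/2g = 11.45 m
Total H_L = 42.90 + 11.45 = 54.35 m

H_L ≈ 54.3 m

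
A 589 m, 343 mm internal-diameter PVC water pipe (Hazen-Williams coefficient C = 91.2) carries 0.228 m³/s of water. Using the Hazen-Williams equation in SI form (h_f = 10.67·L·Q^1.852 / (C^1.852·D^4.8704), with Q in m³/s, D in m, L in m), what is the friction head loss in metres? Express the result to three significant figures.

h_f ≈ 17.5 m

h_f = 10.67·589·0.228^1.852 / (91.2^1.852·0.343^4.8704) = 17.48 m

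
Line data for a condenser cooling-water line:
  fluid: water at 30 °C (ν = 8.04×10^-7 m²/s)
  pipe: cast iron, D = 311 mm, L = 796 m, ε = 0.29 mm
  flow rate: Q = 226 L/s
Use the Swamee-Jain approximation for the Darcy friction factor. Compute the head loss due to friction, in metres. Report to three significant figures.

h_f ≈ 22.7 m

V = 4Q/(πD²) = 4·0.226/(π·0.311²) = 2.975 m/s
Re = VD/ν = 2.975·0.311/8.04×10^-7 = 1.15×10^6 → turbulent
ε/D = 0.29/311 = 9.32×10^-4
Swamee-Jain: f = 0.01967
h_f = f(L/D)V²/(2g) = 0.01967·(796/0.311)·2.975²/(2·9.81) = 22.71 m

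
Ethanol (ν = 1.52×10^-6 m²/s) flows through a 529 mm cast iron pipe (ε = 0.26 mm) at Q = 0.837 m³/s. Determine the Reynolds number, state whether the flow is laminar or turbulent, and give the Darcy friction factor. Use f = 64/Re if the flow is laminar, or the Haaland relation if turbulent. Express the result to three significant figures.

V = 4Q/(πD²) = 3.808 m/s
Re = VD/ν = 3.808·0.529/1.52×10^-6 = 1.33×10^6
Re > 4000 → turbulent; ε/D = 4.91×10^-4
Haaland: f = 0.01701

Re ≈ 1.33×10^6; turbulent; f ≈ 0.0170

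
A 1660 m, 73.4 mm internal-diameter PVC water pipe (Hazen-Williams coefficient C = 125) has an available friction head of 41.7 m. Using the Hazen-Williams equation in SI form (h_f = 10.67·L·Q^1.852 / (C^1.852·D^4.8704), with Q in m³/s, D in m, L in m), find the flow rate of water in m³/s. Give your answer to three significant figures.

Q ≈ 0.00495 m³/s

Rearranging: Q = [h_f·C^1.852·D^4.8704 / (10.67·L)]^(1/1.852)
Q = [41.7·125^1.852·0.0734^4.8704 / (10.67·1660)]^0.540 = 0.004953 m³/s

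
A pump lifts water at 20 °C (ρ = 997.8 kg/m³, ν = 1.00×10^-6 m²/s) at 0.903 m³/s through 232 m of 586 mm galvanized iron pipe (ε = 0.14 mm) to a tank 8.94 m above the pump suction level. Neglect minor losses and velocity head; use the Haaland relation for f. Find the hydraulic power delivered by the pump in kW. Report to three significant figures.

P_hyd ≈ 108 kW

V = 4Q/(πD²) = 3.348 m/s; Re = 1.96×10^6; ε/D = 2.39×10^-4; f = 0.01467
h_f = f(L/D)V²/2g = 3.318 m
Total head H = z + h_f = 8.94 + 3.318 = 12.26 m
P_hyd = ρgQH = 997.8·9.81·0.903·12.26 = 108.3 kW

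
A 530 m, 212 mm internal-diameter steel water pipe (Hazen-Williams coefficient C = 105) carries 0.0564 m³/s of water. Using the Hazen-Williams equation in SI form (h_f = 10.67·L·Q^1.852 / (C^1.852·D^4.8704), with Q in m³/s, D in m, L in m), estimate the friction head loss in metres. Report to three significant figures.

h_f ≈ 9.50 m

h_f = 10.67·530·0.0564^1.852 / (105^1.852·0.212^4.8704) = 9.497 m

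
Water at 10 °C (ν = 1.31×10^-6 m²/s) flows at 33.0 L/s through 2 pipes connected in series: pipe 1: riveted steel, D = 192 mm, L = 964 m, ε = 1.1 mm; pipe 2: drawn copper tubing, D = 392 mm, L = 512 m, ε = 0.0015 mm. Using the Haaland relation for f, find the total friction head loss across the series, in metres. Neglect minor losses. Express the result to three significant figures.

Pipe 1: V = 1.140 m/s, Re = 1.67×10^5, ε/D = 0.00573, f = 0.03219, h_1 = f(L/D)V²/2g = 10.70 m
Pipe 2: V = 0.2734 m/s, Re = 8.18×10^4, ε/D = 3.83×10^-6, f = 0.01861, h_2 = f(L/D)V²/2g = 0.09261 m
Series → Q common, losses add: H = Σh = 10.80 m

H ≈ 10.8 m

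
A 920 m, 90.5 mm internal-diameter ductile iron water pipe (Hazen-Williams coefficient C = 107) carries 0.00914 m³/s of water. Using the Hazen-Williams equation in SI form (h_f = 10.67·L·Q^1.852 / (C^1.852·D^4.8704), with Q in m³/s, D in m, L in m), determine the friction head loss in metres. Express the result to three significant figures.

h_f ≈ 34.6 m

h_f = 10.67·920·0.00914^1.852 / (107^1.852·0.0905^4.8704) = 34.57 m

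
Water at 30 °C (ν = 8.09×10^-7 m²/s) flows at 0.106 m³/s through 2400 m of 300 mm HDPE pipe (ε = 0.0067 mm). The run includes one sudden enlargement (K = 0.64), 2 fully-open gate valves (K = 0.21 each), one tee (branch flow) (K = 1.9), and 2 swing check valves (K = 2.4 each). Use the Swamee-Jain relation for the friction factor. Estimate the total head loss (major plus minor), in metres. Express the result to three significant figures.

H_L ≈ 13.0 m

V = 4Q/(πD²) = 1.500 m/s; V²/2g = 0.1146 m
Re = 5.56×10^5, ε/D = 2.23×10^-5 → f = 0.01322 (Swamee-Jain)
Major: h_f = f(L/D)·V²/2g = 0.01322·8000·0.1146 = 12.12 m
Minor: ΣK = 7.76; h_m = ΣK·V²/2g = 0.8894 m
Total H_L = 12.12 + 0.8894 = 13.01 m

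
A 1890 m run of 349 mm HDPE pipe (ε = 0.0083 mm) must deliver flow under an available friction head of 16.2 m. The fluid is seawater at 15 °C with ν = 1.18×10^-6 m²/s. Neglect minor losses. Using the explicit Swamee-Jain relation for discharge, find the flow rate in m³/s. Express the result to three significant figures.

Q ≈ 0.203 m³/s

Swamee-Jain (Type II): Q = -0.965·√(gD⁵h_f/L)·ln[ε/(3.7D) + √(3.17ν²L/(gD³h_f))]
√(gD⁵h_f/L) = √(9.81·0.349⁵·16.2/1890) = 0.02087
ε/(3.7D) = 6.43×10^-6; √(3.17ν²L/(gD³h_f)) = 3.51×10^-5
Q = -0.965·0.02087·ln(4.157×10^-5) = 0.2031 m³/s
Check: V = 2.12 m/s, Re = 6.28×10^5, f = 0.01300, h_f = 16.2 m ≈ 16.2 m ✓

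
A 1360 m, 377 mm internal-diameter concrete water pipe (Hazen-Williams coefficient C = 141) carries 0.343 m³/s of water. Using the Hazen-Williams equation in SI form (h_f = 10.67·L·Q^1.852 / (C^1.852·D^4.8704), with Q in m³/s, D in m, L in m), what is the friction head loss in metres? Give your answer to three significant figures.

h_f ≈ 24.2 m

h_f = 10.67·1360·0.343^1.852 / (141^1.852·0.377^4.8704) = 24.22 m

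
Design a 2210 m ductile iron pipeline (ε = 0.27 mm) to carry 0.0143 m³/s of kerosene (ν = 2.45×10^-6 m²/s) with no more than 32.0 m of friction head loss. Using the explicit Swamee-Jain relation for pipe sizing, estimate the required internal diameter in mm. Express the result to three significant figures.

D ≈ 127 mm

Swamee-Jain (Type III): D = 0.66·[ε^1.25·(LQ²/(gh_f))^4.75 + ν·Q^9.4·(L/(gh_f))^5.2]^0.04
LQ²/(gh_f) = 0.001440; L/(gh_f) = 7.040
Term 1 = ε^1.25·(…)^4.75 = 1.10×10^-18; Term 2 = ν·Q^9.4·(…)^5.2 = 2.86×10^-19
D = 0.66·(1.10×10^-18 + 2.86×10^-19)^0.04 = 0.1274 m = 127 mm
Check: V = 1.12 m/s, Re = 5.83×10^4, f = 0.02667, h_f = 29.7 m ≈ 32.0 m ✓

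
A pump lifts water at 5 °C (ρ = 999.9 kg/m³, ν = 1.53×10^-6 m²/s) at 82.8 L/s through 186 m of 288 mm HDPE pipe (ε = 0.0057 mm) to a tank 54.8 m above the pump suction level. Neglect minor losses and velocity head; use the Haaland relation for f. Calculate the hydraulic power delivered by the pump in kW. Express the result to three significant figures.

P_hyd ≈ 45.2 kW

V = 4Q/(πD²) = 1.271 m/s; Re = 2.39×10^5; ε/D = 1.98×10^-5; f = 0.01511
h_f = f(L/D)V²/2g = 0.8036 m
Total head H = z + h_f = 54.8 + 0.8036 = 55.60 m
P_hyd = ρgQH = 999.9·9.81·0.0828·55.60 = 45.16 kW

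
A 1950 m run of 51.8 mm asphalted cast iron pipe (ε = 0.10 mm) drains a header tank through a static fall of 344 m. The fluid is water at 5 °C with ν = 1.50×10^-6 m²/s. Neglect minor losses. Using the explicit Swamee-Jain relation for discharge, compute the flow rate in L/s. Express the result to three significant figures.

Swamee-Jain (Type II): Q = -0.965·√(gD⁵h_f/L)·ln[ε/(3.7D) + √(3.17ν²L/(gD³h_f))]
√(gD⁵h_f/L) = √(9.81·0.0518⁵·344/1950) = 8.034×10^-4
ε/(3.7D) = 5.22×10^-4; √(3.17ν²L/(gD³h_f)) = 1.72×10^-4
Q = -0.965·8.034×10^-4·ln(6.940×10^-4) = 0.005639 m³/s
Check: V = 2.68 m/s, Re = 9.24×10^4, f = 0.02528, h_f = 347 m ≈ 344 m ✓

Q ≈ 5.64 L/s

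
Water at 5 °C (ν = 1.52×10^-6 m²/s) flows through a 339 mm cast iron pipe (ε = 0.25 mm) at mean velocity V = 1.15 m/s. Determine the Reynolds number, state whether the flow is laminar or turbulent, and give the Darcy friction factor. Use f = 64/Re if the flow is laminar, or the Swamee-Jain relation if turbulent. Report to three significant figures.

Re ≈ 2.56×10^5; turbulent; f ≈ 0.0198

Re = VD/ν = 1.150·0.339/1.52×10^-6 = 2.56×10^5
Re > 4000 → turbulent; ε/D = 7.37×10^-4
Swamee-Jain: f = 0.01975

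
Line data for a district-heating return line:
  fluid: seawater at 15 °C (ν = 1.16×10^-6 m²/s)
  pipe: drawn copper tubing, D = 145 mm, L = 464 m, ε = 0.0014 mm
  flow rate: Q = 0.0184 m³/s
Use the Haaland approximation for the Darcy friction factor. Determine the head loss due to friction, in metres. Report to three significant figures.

V = 4Q/(πD²) = 4·0.0184/(π·0.145²) = 1.114 m/s
Re = VD/ν = 1.114·0.145/1.16×10^-6 = 1.39×10^5 → turbulent
ε/D = 0.0014/145 = 9.66×10^-6
Haaland: f = 0.01670
h_f = f(L/D)V²/(2g) = 0.01670·(464/0.145)·1.114²/(2·9.81) = 3.381 m

h_f ≈ 3.38 m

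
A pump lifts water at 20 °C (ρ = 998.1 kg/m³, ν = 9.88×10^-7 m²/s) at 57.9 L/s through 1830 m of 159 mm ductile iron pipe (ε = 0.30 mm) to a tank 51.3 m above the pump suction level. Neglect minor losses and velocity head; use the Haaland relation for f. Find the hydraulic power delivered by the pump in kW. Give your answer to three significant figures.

P_hyd ≈ 95.4 kW

V = 4Q/(πD²) = 2.916 m/s; Re = 4.69×10^5; ε/D = 0.00189; f = 0.02347
h_f = f(L/D)V²/2g = 117.0 m
Total head H = z + h_f = 51.3 + 117.0 = 168.3 m
P_hyd = ρgQH = 998.1·9.81·0.0579·168.3 = 95.44 kW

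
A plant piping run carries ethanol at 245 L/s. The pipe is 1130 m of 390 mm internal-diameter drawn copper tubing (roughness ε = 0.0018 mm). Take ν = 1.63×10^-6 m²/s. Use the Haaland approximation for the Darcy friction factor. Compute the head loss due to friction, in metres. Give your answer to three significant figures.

V = 4Q/(πD²) = 4·0.245/(π·0.390²) = 2.051 m/s
Re = VD/ν = 2.051·0.390/1.63×10^-6 = 4.91×10^5 → turbulent
ε/D = 0.0018/390 = 4.62×10^-6
Haaland: f = 0.01316
h_f = f(L/D)V²/(2g) = 0.01316·(1130/0.390)·2.051²/(2·9.81) = 8.173 m

h_f ≈ 8.17 m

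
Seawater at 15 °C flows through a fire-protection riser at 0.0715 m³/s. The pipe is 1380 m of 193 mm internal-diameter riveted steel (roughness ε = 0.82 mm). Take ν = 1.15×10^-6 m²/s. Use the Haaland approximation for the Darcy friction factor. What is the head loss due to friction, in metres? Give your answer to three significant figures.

V = 4Q/(πD²) = 4·0.0715/(π·0.193²) = 2.444 m/s
Re = VD/ν = 2.444·0.193/1.15×10^-6 = 4.10×10^5 → turbulent
ε/D = 0.82/193 = 0.00425
Haaland: f = 0.02922
h_f = f(L/D)V²/(2g) = 0.02922·(1380/0.193)·2.444²/(2·9.81) = 63.60 m

h_f ≈ 63.6 m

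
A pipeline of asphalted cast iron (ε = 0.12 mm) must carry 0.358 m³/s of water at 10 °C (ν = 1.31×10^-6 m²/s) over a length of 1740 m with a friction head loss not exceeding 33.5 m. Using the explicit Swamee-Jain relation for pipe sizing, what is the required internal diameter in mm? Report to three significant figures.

D ≈ 394 mm

Swamee-Jain (Type III): D = 0.66·[ε^1.25·(LQ²/(gh_f))^4.75 + ν·Q^9.4·(L/(gh_f))^5.2]^0.04
LQ²/(gh_f) = 0.6786; L/(gh_f) = 5.295
Term 1 = ε^1.25·(…)^4.75 = 1.99×10^-6; Term 2 = ν·Q^9.4·(…)^5.2 = 4.87×10^-7
D = 0.66·(1.99×10^-6 + 4.87×10^-7)^0.04 = 0.3938 m = 394 mm
Check: V = 2.94 m/s, Re = 8.84×10^5, f = 0.01589, h_f = 30.9 m ≈ 33.5 m ✓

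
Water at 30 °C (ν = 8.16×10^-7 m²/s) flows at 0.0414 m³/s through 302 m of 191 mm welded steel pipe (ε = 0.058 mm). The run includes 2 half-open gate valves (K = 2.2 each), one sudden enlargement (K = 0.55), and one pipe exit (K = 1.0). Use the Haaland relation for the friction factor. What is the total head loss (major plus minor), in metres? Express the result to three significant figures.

H_L ≈ 3.44 m

V = 4Q/(πD²) = 1.445 m/s; V²/2g = 0.1064 m
Re = 3.38×10^5, ε/D = 3.04×10^-4 → f = 0.01665 (Haaland)
Major: h_f = f(L/D)·V²/2g = 0.01665·1581·0.1064 = 2.802 m
Minor: ΣK = 5.95; h_m = ΣK·V²/2g = 0.6331 m
Total H_L = 2.802 + 0.6331 = 3.435 m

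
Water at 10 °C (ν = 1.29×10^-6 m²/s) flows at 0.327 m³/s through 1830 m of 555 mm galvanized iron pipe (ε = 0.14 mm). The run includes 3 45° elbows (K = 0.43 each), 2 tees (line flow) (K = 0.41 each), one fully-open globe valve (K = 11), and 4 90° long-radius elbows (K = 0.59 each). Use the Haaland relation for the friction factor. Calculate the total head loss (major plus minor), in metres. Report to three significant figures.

V = 4Q/(πD²) = 1.352 m/s; V²/2g = 0.09312 m
Re = 5.82×10^5, ε/D = 2.52×10^-4 → f = 0.01560 (Haaland)
Major: h_f = f(L/D)·V²/2g = 0.01560·3297·0.09312 = 4.789 m
Minor: ΣK = 15.5; h_m = ΣK·V²/2g = 1.441 m
Total H_L = 4.789 + 1.441 = 6.229 m

H_L ≈ 6.23 m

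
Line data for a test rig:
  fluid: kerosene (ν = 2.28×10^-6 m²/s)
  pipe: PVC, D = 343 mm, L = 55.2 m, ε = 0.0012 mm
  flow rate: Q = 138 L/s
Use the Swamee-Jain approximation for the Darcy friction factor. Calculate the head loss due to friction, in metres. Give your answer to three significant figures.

h_f ≈ 0.278 m

V = 4Q/(πD²) = 4·0.138/(π·0.343²) = 1.493 m/s
Re = VD/ν = 1.493·0.343/2.28×10^-6 = 2.25×10^5 → turbulent
ε/D = 0.0012/343 = 3.50×10^-6
Swamee-Jain: f = 0.01522
h_f = f(L/D)V²/(2g) = 0.01522·(55.2/0.343)·1.493²/(2·9.81) = 0.2785 m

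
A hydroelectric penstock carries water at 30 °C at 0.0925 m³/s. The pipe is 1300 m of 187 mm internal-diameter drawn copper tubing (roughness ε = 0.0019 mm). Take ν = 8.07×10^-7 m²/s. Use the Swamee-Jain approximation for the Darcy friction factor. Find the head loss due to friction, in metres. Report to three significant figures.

h_f ≈ 49.5 m

V = 4Q/(πD²) = 4·0.0925/(π·0.187²) = 3.368 m/s
Re = VD/ν = 3.368·0.187/8.07×10^-7 = 7.80×10^5 → turbulent
ε/D = 0.0019/187 = 1.02×10^-5
Swamee-Jain: f = 0.01232
h_f = f(L/D)V²/(2g) = 0.01232·(1300/0.187)·3.368²/(2·9.81) = 49.52 m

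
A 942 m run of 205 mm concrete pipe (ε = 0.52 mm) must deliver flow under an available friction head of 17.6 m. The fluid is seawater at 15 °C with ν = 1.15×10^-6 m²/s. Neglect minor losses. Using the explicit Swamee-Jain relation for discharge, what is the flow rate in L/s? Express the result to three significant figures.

Swamee-Jain (Type II): Q = -0.965·√(gD⁵h_f/L)·ln[ε/(3.7D) + √(3.17ν²L/(gD³h_f))]
√(gD⁵h_f/L) = √(9.81·0.205⁵·17.6/942) = 0.008146
ε/(3.7D) = 6.86×10^-4; √(3.17ν²L/(gD³h_f)) = 5.15×10^-5
Q = -0.965·0.008146·ln(7.371×10^-4) = 0.05670 m³/s
Check: V = 1.72 m/s, Re = 3.06×10^5, f = 0.02562, h_f = 17.7 m ≈ 17.6 m ✓

Q ≈ 56.7 L/s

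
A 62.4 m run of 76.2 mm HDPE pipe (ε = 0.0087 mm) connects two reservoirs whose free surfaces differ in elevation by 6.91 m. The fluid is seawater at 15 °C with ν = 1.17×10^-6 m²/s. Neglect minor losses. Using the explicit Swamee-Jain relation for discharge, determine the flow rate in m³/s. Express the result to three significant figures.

Q ≈ 0.0145 m³/s

Swamee-Jain (Type II): Q = -0.965·√(gD⁵h_f/L)·ln[ε/(3.7D) + √(3.17ν²L/(gD³h_f))]
√(gD⁵h_f/L) = √(9.81·0.0762⁵·6.91/62.4) = 0.001671
ε/(3.7D) = 3.09×10^-5; √(3.17ν²L/(gD³h_f)) = 9.50×10^-5
Q = -0.965·0.001671·ln(1.259×10^-4) = 0.01448 m³/s
Check: V = 3.17 m/s, Re = 2.07×10^5, f = 0.01642, h_f = 6.91 m ≈ 6.91 m ✓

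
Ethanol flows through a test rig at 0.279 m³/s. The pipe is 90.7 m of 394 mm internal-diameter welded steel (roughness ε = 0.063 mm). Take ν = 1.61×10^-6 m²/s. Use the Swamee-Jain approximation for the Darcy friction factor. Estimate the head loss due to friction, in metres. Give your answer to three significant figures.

h_f ≈ 0.919 m

V = 4Q/(πD²) = 4·0.279/(π·0.394²) = 2.288 m/s
Re = VD/ν = 2.288·0.394/1.61×10^-6 = 5.60×10^5 → turbulent
ε/D = 0.063/394 = 1.60×10^-4
Swamee-Jain: f = 0.01496
h_f = f(L/D)V²/(2g) = 0.01496·(90.7/0.394)·2.288²/(2·9.81) = 0.9193 m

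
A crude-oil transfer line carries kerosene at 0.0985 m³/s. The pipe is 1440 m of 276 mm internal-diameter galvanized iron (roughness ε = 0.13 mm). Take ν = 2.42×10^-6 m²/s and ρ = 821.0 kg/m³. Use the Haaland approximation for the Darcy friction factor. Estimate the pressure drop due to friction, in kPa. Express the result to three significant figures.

V = 4Q/(πD²) = 4·0.0985/(π·0.276²) = 1.646 m/s
Re = VD/ν = 1.646·0.276/2.42×10^-6 = 1.88×10^5 → turbulent
ε/D = 0.13/276 = 4.71×10^-4
Haaland: f = 0.01859
h_f = f(L/D)V²/(2g) = 0.01859·(1440/0.276)·1.646²/(2·9.81) = 13.40 m
Δp = ρg·h_f = 821.0·9.81·13.40 = 107.9 kPa

Δp ≈ 108 kPa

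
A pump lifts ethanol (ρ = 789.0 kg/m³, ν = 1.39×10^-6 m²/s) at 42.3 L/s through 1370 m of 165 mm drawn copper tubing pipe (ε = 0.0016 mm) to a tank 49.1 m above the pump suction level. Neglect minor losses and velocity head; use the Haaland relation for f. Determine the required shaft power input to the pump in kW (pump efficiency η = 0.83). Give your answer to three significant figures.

V = 4Q/(πD²) = 1.978 m/s; Re = 2.35×10^5; ε/D = 9.70×10^-6; f = 0.01509
h_f = f(L/D)V²/2g = 24.99 m
Total head H = z + h_f = 49.1 + 24.99 = 74.09 m
P_hyd = ρgQH = 789.0·9.81·0.0423·74.09 = 24.26 kW
P_shaft = P_hyd/η = 24.26/0.83 = 29.23 kW

P_shaft ≈ 29.2 kW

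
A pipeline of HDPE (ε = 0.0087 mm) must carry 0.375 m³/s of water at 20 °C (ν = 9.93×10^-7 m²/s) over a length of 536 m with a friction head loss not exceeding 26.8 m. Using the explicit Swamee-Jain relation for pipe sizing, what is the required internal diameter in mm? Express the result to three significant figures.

D ≈ 308 mm

Swamee-Jain (Type III): D = 0.66·[ε^1.25·(LQ²/(gh_f))^4.75 + ν·Q^9.4·(L/(gh_f))^5.2]^0.04
LQ²/(gh_f) = 0.2867; L/(gh_f) = 2.039
Term 1 = ε^1.25·(…)^4.75 = 1.25×10^-9; Term 2 = ν·Q^9.4·(…)^5.2 = 4.00×10^-9
D = 0.66·(1.25×10^-9 + 4.00×10^-9)^0.04 = 0.3078 m = 308 mm
Check: V = 5.04 m/s, Re = 1.56×10^6, f = 0.01161, h_f = 26.2 m ≈ 26.8 m ✓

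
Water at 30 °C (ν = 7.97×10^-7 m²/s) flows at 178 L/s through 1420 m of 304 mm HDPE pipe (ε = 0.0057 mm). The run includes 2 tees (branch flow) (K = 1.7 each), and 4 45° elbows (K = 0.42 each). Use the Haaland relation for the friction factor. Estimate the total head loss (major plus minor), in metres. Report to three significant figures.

H_L ≈ 18.8 m

V = 4Q/(πD²) = 2.452 m/s; V²/2g = 0.3065 m
Re = 9.35×10^5, ε/D = 1.88×10^-5 → f = 0.01205 (Haaland)
Major: h_f = f(L/D)·V²/2g = 0.01205·4671·0.3065 = 17.26 m
Minor: ΣK = 5.08; h_m = ΣK·V²/2g = 1.557 m
Total H_L = 17.26 + 1.557 = 18.81 m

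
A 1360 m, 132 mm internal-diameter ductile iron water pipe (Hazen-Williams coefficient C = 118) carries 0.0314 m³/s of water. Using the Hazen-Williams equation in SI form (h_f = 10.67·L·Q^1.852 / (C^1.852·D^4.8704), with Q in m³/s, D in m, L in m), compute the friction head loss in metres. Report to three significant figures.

h_f ≈ 66.7 m

h_f = 10.67·1360·0.0314^1.852 / (118^1.852·0.132^4.8704) = 66.69 m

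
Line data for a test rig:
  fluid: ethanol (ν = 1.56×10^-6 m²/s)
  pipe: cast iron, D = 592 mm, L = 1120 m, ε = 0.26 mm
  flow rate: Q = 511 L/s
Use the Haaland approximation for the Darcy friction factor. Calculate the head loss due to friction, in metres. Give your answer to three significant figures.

V = 4Q/(πD²) = 4·0.511/(π·0.592²) = 1.856 m/s
Re = VD/ν = 1.856·0.592/1.56×10^-6 = 7.05×10^5 → turbulent
ε/D = 0.26/592 = 4.39×10^-4
Haaland: f = 0.01693
h_f = f(L/D)V²/(2g) = 0.01693·(1120/0.592)·1.856²/(2·9.81) = 5.626 m

h_f ≈ 5.63 m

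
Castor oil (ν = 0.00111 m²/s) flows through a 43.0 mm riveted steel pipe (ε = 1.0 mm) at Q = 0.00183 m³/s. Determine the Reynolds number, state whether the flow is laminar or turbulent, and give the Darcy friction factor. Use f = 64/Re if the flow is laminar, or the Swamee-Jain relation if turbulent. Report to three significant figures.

V = 4Q/(πD²) = 1.260 m/s
Re = VD/ν = 1.260·0.0430/0.00111 = 48.8
Re < 2300 → laminar → f = 64/Re = 1.311

Re ≈ 48.8; laminar; f = 64/Re ≈ 1.31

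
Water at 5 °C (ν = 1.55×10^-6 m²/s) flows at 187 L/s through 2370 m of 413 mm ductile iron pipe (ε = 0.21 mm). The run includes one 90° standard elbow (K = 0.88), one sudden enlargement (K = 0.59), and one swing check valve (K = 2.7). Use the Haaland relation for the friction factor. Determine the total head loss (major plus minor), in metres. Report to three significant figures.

V = 4Q/(πD²) = 1.396 m/s; V²/2g = 0.09931 m
Re = 3.72×10^5, ε/D = 5.08×10^-4 → f = 0.01789 (Haaland)
Major: h_f = f(L/D)·V²/2g = 0.01789·5738·0.09931 = 10.20 m
Minor: ΣK = 4.17; h_m = ΣK·V²/2g = 0.4141 m
Total H_L = 10.20 + 0.4141 = 10.61 m

H_L ≈ 10.6 m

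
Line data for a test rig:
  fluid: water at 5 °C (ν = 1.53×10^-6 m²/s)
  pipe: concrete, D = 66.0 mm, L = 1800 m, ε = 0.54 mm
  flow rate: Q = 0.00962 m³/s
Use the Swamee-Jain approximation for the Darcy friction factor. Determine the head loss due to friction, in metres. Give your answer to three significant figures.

h_f ≈ 398 m

V = 4Q/(πD²) = 4·0.00962/(π·0.0660²) = 2.812 m/s
Re = VD/ν = 2.812·0.0660/1.53×10^-6 = 1.21×10^5 → turbulent
ε/D = 0.54/66.0 = 0.00818
Swamee-Jain: f = 0.03624
h_f = f(L/D)V²/(2g) = 0.03624·(1800/0.0660)·2.812²/(2·9.81) = 398.3 m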